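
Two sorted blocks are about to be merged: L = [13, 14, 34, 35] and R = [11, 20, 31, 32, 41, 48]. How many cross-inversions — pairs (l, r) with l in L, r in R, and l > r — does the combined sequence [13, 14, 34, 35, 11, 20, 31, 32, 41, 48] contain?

Cross-inversions: 10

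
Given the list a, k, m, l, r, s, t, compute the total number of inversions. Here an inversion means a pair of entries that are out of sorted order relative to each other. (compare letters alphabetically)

There is 1 inversion.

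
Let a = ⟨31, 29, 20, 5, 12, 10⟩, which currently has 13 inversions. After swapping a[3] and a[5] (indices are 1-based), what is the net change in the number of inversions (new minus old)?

-1

Positions 3 and 5 hold 20 and 12; after swapping, the array is [31, 29, 12, 5, 20, 10].
Element-by-element contributions:
31: 5
29: 4
12: 2
5: 0
20: 1
10: 0
Sum: 5 + 4 + 2 + 0 + 1 + 0 = 12
Change: 12 − 13 = -1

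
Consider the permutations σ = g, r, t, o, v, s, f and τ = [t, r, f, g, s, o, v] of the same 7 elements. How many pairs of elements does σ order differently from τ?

9 discordant pairs

Assign each item its position (1..7) in the first ordering, then rewrite the second ordering as that position sequence:
positions: g→1, r→2, t→3, o→4, v→5, s→6, f→7
second ordering as positions: [3, 2, 7, 1, 6, 4, 5]
Discordant pairs = inversions in this position sequence.
3: 2, 1 → 2
2: 1 → 1
7: 1, 6, 4, 5 → 4
1: 0
6: 4, 5 → 2
4: 0
5: 0
Total: 2 + 1 + 4 + 0 + 2 + 0 + 0 = 9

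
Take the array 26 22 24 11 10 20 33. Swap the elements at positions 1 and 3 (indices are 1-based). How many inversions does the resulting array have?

Positions 1 and 3 hold 26 and 24; after swapping, the array is [24, 22, 26, 11, 10, 20, 33].
For each element, count later entries that are smaller:
24 → 22, 11, 10, 20 → 4
22 → 11, 10, 20 → 3
26 → 11, 10, 20 → 3
11 → 10 → 1
10 → none → 0
20 → none → 0
33 → none → 0
Sum: 4 + 3 + 3 + 1 + 0 + 0 + 0 = 11

11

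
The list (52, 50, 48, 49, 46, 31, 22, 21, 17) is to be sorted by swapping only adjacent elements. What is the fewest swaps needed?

Minimum adjacent swaps = number of inversions (each swap of adjacent out-of-order elements removes one inversion and no swap can remove more).
Count inversions — for each element, later elements that are smaller:
52: 50, 48, 49, 46, 31, 22, 21, 17 → 8
50: 48, 49, 46, 31, 22, 21, 17 → 7
48: 46, 31, 22, 21, 17 → 5
49: 46, 31, 22, 21, 17 → 5
46: 31, 22, 21, 17 → 4
31: 22, 21, 17 → 3
22: 21, 17 → 2
21: 17 → 1
17: none → 0
Total inversions: 8 + 7 + 5 + 5 + 4 + 3 + 2 + 1 + 0 = 35

Swaps: 35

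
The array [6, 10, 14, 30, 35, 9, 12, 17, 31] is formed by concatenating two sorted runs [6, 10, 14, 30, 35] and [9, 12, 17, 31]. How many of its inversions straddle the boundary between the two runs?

There are 10 split inversions.

Take each right-half value and tally the left-half values above it:
r = 9: 10, 14, 30, 35 → 4
r = 12: 14, 30, 35 → 3
r = 17: 30, 35 → 2
r = 31: 35 → 1
Cross-inversions: 4 + 3 + 2 + 1 = 10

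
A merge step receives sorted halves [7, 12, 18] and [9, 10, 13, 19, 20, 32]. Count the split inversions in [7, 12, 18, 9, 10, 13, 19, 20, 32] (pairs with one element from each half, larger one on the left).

Cross-inversions: 5

For each element r of the right run, count left-run elements greater than r:
r = 9: 12, 18 → 2
r = 10: 12, 18 → 2
r = 13: 18 → 1
r = 19: none → 0
r = 20: none → 0
r = 32: none → 0
Cross-inversions: 2 + 2 + 1 + 0 + 0 + 0 = 5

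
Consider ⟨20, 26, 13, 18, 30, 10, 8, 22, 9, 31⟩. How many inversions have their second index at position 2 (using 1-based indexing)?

The element at index 2 is 26.
Elements before it: 20
None of them are larger than 26.

0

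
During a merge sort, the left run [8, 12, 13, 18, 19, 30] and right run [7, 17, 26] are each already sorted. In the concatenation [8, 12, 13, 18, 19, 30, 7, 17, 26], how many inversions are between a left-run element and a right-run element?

Cross-inversions: 10

Count, for every r in R, how many entries of L exceed r:
r = 7: 8, 12, 13, 18, 19, 30 → 6
r = 17: 18, 19, 30 → 3
r = 26: 30 → 1
Cross-inversions: 6 + 3 + 1 = 10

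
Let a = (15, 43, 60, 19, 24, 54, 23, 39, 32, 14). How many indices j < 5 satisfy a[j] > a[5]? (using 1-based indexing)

The element at index 5 is 24.
Elements before it: 15, 43, 60, 19
Those larger than 24: 43, 60

2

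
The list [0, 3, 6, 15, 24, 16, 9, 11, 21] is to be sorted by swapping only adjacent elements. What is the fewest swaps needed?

8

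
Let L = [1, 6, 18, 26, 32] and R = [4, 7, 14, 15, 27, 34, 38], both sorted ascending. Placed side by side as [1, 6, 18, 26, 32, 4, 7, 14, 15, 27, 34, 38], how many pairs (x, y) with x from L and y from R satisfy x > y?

Split inversions: 14

For each element r of the right run, count left-run elements greater than r:
r = 4: 6, 18, 26, 32 → 4
r = 7: 18, 26, 32 → 3
r = 14: 18, 26, 32 → 3
r = 15: 18, 26, 32 → 3
r = 27: 32 → 1
r = 34: none → 0
r = 38: none → 0
Cross-inversions: 4 + 3 + 3 + 3 + 1 + 0 + 0 = 14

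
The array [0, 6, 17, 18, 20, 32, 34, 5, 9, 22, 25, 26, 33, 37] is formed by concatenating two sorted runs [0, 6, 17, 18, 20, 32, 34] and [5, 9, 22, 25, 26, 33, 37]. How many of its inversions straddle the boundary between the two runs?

For each element r of the right run, count left-run elements greater than r:
r = 5: 6, 17, 18, 20, 32, 34 → 6
r = 9: 17, 18, 20, 32, 34 → 5
r = 22: 32, 34 → 2
r = 25: 32, 34 → 2
r = 26: 32, 34 → 2
r = 33: 34 → 1
r = 37: none → 0
Cross-inversions: 6 + 5 + 2 + 2 + 2 + 1 + 0 = 18

18 cross-inversions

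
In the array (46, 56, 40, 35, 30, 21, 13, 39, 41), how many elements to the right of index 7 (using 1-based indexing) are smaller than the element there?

0

The element at index 7 is 13.
Elements after it: 39, 41
None of them are smaller than 13.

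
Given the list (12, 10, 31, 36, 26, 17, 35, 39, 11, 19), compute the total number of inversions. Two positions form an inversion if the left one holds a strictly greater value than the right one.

There are 19 inversions.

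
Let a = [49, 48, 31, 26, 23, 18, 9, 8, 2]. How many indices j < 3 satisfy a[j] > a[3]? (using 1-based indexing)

2

The element at index 3 is 31.
Elements before it: 49, 48
Those larger than 31: 49, 48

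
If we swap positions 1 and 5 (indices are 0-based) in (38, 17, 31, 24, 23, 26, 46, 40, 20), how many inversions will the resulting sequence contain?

There are 22 inversions.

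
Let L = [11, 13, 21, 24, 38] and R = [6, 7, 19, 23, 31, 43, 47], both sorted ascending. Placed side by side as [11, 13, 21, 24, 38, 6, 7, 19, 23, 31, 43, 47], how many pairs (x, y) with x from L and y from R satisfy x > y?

16

Take each right-half value and tally the left-half values above it:
r = 6: 11, 13, 21, 24, 38 → 5
r = 7: 11, 13, 21, 24, 38 → 5
r = 19: 21, 24, 38 → 3
r = 23: 24, 38 → 2
r = 31: 38 → 1
r = 43: none → 0
r = 47: none → 0
Cross-inversions: 5 + 5 + 3 + 2 + 1 + 0 + 0 = 16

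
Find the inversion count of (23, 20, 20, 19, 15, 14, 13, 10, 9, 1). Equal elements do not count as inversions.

44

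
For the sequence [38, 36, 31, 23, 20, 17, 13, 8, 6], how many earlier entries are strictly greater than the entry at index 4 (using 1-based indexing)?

3

The element at index 4 is 23.
Elements before it: 38, 36, 31
Those larger than 23: 38, 36, 31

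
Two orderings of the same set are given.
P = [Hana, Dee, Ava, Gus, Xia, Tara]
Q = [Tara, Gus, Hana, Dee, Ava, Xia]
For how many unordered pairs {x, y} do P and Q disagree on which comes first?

Assign each item its position (1..6) in the first ordering, then rewrite the second ordering as that position sequence:
positions: Hana→1, Dee→2, Ava→3, Gus→4, Xia→5, Tara→6
second ordering as positions: [6, 4, 1, 2, 3, 5]
Discordant pairs = inversions in this position sequence.
6: 4, 1, 2, 3, 5 → 5
4: 1, 2, 3 → 3
1: 0
2: 0
3: 0
5: 0
Total: 5 + 3 + 0 + 0 + 0 + 0 = 8

8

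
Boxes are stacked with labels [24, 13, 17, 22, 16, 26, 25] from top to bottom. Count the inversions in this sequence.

Listing every pair i<j with a[i]>a[j] (using 1-based positions):
(1,2): 24 > 13
(1,3): 24 > 17
(1,4): 24 > 22
(1,5): 24 > 16
(3,5): 17 > 16
(4,5): 22 > 16
(6,7): 26 > 25
That's 7 pairs.

7 inversions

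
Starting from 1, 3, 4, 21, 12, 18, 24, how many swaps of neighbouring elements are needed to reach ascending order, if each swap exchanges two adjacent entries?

2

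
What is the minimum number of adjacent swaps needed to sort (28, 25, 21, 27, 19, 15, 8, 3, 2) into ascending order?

Swaps: 34

The minimum number of adjacent swaps to sort an array equals its inversion count, since every such swap removes exactly one inversion.
Count inversions — for each element, later elements that are smaller:
28: 25, 21, 27, 19, 15, 8, 3, 2 → 8
25: 21, 19, 15, 8, 3, 2 → 6
21: 19, 15, 8, 3, 2 → 5
27: 19, 15, 8, 3, 2 → 5
19: 15, 8, 3, 2 → 4
15: 8, 3, 2 → 3
8: 3, 2 → 2
3: 2 → 1
2: none → 0
Total inversions: 8 + 6 + 5 + 5 + 4 + 3 + 2 + 1 + 0 = 34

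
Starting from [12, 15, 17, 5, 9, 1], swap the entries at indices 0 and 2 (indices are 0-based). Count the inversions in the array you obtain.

14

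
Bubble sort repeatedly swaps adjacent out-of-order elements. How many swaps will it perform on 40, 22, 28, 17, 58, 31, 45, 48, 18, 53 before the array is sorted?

17

The minimum number of adjacent swaps to sort an array equals its inversion count, since every such swap removes exactly one inversion.
Count inversions — for each element, later elements that are smaller:
40: 22, 28, 17, 31, 18 → 5
22: 17, 18 → 2
28: 17, 18 → 2
17: none → 0
58: 31, 45, 48, 18, 53 → 5
31: 18 → 1
45: 18 → 1
48: 18 → 1
18: none → 0
53: none → 0
Total inversions: 5 + 2 + 2 + 0 + 5 + 1 + 1 + 1 + 0 + 0 = 17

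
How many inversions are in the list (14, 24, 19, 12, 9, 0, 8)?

Inversions: 18

Element-by-element contributions:
14: 4
24: 5
19: 4
12: 3
9: 2
0: 0
8: 0
Sum: 4 + 5 + 4 + 3 + 2 + 0 + 0 = 18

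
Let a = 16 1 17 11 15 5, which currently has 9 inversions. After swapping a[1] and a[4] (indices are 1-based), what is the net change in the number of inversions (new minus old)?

Positions 1 and 4 hold 16 and 11; after swapping, the array is [11, 1, 17, 16, 15, 5].
Sweep left to right; for each value list the smaller values that follow it:
11: 2
1: 0
17: 3
16: 2
15: 1
5: 0
Sum: 2 + 0 + 3 + 2 + 1 + 0 = 8
Change: 8 − 9 = -1

-1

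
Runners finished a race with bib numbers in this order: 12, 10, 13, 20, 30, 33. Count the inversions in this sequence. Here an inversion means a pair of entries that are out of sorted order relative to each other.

Listing every pair i<j with a[i]>a[j] (using 0-based positions):
(0,1): 12 > 10
That's 1 pair.

1 inversion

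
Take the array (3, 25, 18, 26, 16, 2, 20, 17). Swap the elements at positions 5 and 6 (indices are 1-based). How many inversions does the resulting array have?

14 inversions

Positions 5 and 6 hold 16 and 2; after swapping, the array is [3, 25, 18, 26, 2, 16, 20, 17].
Sweep left to right; for each value list the smaller values that follow it:
3: 1
25: 5
18: 3
26: 4
2: 0
16: 0
20: 1
17: 0
Sum: 1 + 5 + 3 + 4 + 0 + 0 + 1 + 0 = 14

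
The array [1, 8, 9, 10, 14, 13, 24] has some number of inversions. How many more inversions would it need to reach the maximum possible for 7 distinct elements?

20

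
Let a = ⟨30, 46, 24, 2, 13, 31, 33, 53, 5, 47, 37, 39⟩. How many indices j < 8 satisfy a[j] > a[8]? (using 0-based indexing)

7

The element at index 8 is 5.
Elements before it: 30, 46, 24, 2, 13, 31, 33, 53
Those larger than 5: 30, 46, 24, 13, 31, 33, 53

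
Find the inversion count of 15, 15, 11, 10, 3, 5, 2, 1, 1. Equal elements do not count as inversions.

There are 33 inversions.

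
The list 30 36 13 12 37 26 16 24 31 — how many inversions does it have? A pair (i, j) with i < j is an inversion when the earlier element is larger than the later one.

18

For each element, count later entries that are smaller:
30 → 13, 12, 26, 16, 24 → 5
36 → 13, 12, 26, 16, 24, 31 → 6
13 → 12 → 1
12 → none → 0
37 → 26, 16, 24, 31 → 4
26 → 16, 24 → 2
16 → none → 0
24 → none → 0
31 → none → 0
Sum: 5 + 6 + 1 + 0 + 4 + 2 + 0 + 0 + 0 = 18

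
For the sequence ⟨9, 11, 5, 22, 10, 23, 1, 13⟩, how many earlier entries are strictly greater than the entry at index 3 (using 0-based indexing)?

0

The element at index 3 is 22.
Elements before it: 9, 11, 5
None of them are larger than 22.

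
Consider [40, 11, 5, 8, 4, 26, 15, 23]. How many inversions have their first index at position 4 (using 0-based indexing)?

The element at index 4 is 4.
Elements after it: 26, 15, 23
None of them are smaller than 4.

0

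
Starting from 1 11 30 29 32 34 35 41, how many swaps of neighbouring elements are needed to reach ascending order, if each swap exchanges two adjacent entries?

1 adjacent swap

Minimum adjacent swaps = number of inversions (each swap of adjacent out-of-order elements removes one inversion and no swap can remove more).
Count inversions — for each element, later elements that are smaller:
1: none → 0
11: none → 0
30: 29 → 1
29: none → 0
32: none → 0
34: none → 0
35: none → 0
41: none → 0
Total inversions: 0 + 0 + 1 + 0 + 0 + 0 + 0 + 0 = 1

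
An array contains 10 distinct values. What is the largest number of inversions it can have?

A reversed (strictly descending) arrangement makes every pair an inversion, giving C(10, 2) inversions.
C(10, 2) = 10·9/2 = 45

45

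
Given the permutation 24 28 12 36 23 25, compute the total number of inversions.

7 inversions

Element-by-element contributions:
24: 2
28: 3
12: 0
36: 2
23: 0
25: 0
Sum: 2 + 3 + 0 + 2 + 0 + 0 = 7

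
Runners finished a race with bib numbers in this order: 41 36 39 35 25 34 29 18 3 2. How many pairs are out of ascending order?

42

Element-by-element contributions:
41: 9
36: 7
39: 7
35: 6
25: 3
34: 4
29: 3
18: 2
3: 1
2: 0
Sum: 9 + 7 + 7 + 6 + 3 + 4 + 3 + 2 + 1 + 0 = 42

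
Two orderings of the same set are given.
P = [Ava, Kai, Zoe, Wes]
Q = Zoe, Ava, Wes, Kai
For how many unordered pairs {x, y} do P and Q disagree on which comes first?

3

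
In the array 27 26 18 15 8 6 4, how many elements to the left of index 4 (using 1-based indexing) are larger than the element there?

The element at index 4 is 15.
Elements before it: 27, 26, 18
Those larger than 15: 27, 26, 18

3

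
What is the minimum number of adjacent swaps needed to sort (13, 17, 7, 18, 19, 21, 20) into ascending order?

The minimum number of adjacent swaps to sort an array equals its inversion count, since every such swap removes exactly one inversion.
Count inversions — for each element, later elements that are smaller:
13: 7 → 1
17: 7 → 1
7: none → 0
18: none → 0
19: none → 0
21: 20 → 1
20: none → 0
Total inversions: 1 + 1 + 0 + 0 + 0 + 1 + 0 = 3

3 adjacent swaps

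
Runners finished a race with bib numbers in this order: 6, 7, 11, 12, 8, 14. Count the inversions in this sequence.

Inversion pairs (indices are 1-based):
(3,5): 11 > 8
(4,5): 12 > 8
That's 2 pairs.

2 inversions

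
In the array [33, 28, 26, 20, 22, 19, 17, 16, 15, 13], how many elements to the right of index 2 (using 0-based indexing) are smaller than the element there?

7 such elements

The element at index 2 is 26.
Elements after it: 20, 22, 19, 17, 16, 15, 13
Those smaller than 26: 20, 22, 19, 17, 16, 15, 13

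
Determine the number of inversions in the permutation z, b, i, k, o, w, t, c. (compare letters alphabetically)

13 out-of-order pairs

Count, for each position, how many later elements it exceeds:
z → b, i, k, o, w, t, c → 7
b → none → 0
i → c → 1
k → c → 1
o → c → 1
w → t, c → 2
t → c → 1
c → none → 0
Sum: 7 + 0 + 1 + 1 + 1 + 2 + 1 + 0 = 13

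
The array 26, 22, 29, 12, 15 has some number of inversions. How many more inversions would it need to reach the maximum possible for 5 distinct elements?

Maximum inversions for 5 distinct elements is C(5, 2) = 5·4/2 = 10.
Current inversions — for each element, count later smaller elements:
26: 3
22: 2
29: 2
12: 0
15: 0
Current total: 3 + 2 + 2 + 0 + 0 = 7
Shortfall: 10 − 7 = 3

3 inversions short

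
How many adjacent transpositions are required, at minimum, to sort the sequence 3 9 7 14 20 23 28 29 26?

Each adjacent swap fixes exactly one inversion, so the minimum swap count equals the number of inversions.
Count inversions — for each element, later elements that are smaller:
3: none → 0
9: 7 → 1
7: none → 0
14: none → 0
20: none → 0
23: none → 0
28: 26 → 1
29: 26 → 1
26: none → 0
Total inversions: 0 + 1 + 0 + 0 + 0 + 0 + 1 + 1 + 0 = 3

3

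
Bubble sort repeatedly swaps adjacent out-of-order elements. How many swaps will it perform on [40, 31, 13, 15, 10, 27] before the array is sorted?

Adjacent swaps: 11

Each adjacent swap fixes exactly one inversion, so the minimum swap count equals the number of inversions.
Count inversions — for each element, later elements that are smaller:
40: 31, 13, 15, 10, 27 → 5
31: 13, 15, 10, 27 → 4
13: 10 → 1
15: 10 → 1
10: none → 0
27: none → 0
Total inversions: 5 + 4 + 1 + 1 + 0 + 0 = 11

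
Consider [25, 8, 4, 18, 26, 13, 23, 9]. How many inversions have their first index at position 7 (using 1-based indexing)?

The element at index 7 is 23.
Elements after it: 9
Those smaller than 23: 9

1 such element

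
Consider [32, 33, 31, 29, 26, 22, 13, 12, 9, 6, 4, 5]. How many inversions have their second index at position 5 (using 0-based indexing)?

5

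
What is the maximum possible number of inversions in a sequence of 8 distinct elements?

28

The maximum occurs when the array is in strictly decreasing order: every one of the C(8, 2) pairs is inverted.
C(8, 2) = 8·7/2 = 28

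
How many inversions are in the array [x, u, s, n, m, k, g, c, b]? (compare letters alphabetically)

There are 36 inversions.

Element-by-element contributions:
x: 8
u: 7
s: 6
n: 5
m: 4
k: 3
g: 2
c: 1
b: 0
Sum: 8 + 7 + 6 + 5 + 4 + 3 + 2 + 1 + 0 = 36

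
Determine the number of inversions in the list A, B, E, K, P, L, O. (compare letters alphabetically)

Sweep left to right; for each value list the smaller values that follow it:
A → none → 0
B → none → 0
E → none → 0
K → none → 0
P → L, O → 2
L → none → 0
O → none → 0
Sum: 0 + 0 + 0 + 0 + 2 + 0 + 0 = 2

Inversions: 2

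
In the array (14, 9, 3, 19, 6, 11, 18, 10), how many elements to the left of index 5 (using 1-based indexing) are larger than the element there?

3

The element at index 5 is 6.
Elements before it: 14, 9, 3, 19
Those larger than 6: 14, 9, 19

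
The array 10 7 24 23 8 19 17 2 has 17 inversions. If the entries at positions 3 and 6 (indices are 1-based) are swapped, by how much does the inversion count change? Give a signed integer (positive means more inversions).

-3

Positions 3 and 6 hold 24 and 19; after swapping, the array is [10, 7, 19, 23, 8, 24, 17, 2].
Count, for each position, how many later elements it exceeds:
10: 3
7: 1
19: 3
23: 3
8: 1
24: 2
17: 1
2: 0
Sum: 3 + 1 + 3 + 3 + 1 + 2 + 1 + 0 = 14
Change: 14 − 17 = -3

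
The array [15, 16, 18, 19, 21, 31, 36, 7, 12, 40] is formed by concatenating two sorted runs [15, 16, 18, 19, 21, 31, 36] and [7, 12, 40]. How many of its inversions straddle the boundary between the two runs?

14 split inversions

Count, for every r in R, how many entries of L exceed r:
r = 7: 15, 16, 18, 19, 21, 31, 36 → 7
r = 12: 15, 16, 18, 19, 21, 31, 36 → 7
r = 40: none → 0
Cross-inversions: 7 + 7 + 0 = 14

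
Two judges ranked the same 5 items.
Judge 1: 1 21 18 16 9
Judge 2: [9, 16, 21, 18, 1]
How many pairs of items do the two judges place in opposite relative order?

9

Assign each item its position (1..5) in the first ordering, then rewrite the second ordering as that position sequence:
positions: 1→1, 21→2, 18→3, 16→4, 9→5
second ordering as positions: [5, 4, 2, 3, 1]
Discordant pairs = inversions in this position sequence.
5: 4, 2, 3, 1 → 4
4: 2, 3, 1 → 3
2: 1 → 1
3: 1 → 1
1: 0
Total: 4 + 3 + 1 + 1 + 0 = 9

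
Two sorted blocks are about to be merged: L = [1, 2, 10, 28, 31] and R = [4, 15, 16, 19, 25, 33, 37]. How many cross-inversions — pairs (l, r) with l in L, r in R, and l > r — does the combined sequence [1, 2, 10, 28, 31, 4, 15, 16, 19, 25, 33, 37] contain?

11

Count, for every r in R, how many entries of L exceed r:
r = 4: 10, 28, 31 → 3
r = 15: 28, 31 → 2
r = 16: 28, 31 → 2
r = 19: 28, 31 → 2
r = 25: 28, 31 → 2
r = 33: none → 0
r = 37: none → 0
Cross-inversions: 3 + 2 + 2 + 2 + 2 + 0 + 0 = 11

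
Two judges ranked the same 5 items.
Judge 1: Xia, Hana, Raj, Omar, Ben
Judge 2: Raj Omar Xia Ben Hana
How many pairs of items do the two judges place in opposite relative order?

5

Assign each item its position (1..5) in the first ordering, then rewrite the second ordering as that position sequence:
positions: Xia→1, Hana→2, Raj→3, Omar→4, Ben→5
second ordering as positions: [3, 4, 1, 5, 2]
Discordant pairs = inversions in this position sequence.
3: 1, 2 → 2
4: 1, 2 → 2
1: 0
5: 2 → 1
2: 0
Total: 2 + 2 + 0 + 1 + 0 = 5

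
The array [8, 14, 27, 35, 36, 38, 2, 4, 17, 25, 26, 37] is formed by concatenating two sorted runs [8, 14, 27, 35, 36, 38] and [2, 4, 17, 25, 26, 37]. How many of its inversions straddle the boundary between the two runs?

25 cross-inversions

For each element r of the right run, count left-run elements greater than r:
r = 2: 8, 14, 27, 35, 36, 38 → 6
r = 4: 8, 14, 27, 35, 36, 38 → 6
r = 17: 27, 35, 36, 38 → 4
r = 25: 27, 35, 36, 38 → 4
r = 26: 27, 35, 36, 38 → 4
r = 37: 38 → 1
Cross-inversions: 6 + 6 + 4 + 4 + 4 + 1 = 25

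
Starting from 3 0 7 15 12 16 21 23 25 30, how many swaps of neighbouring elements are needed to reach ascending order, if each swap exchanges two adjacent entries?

The minimum number of adjacent swaps to sort an array equals its inversion count, since every such swap removes exactly one inversion.
Count inversions — for each element, later elements that are smaller:
3: 0 → 1
0: none → 0
7: none → 0
15: 12 → 1
12: none → 0
16: none → 0
21: none → 0
23: none → 0
25: none → 0
30: none → 0
Total inversions: 1 + 0 + 0 + 1 + 0 + 0 + 0 + 0 + 0 + 0 = 2

2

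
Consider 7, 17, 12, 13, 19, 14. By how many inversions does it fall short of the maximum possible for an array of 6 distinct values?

Maximum inversions for 6 distinct elements is C(6, 2) = 6·5/2 = 15.
Current inversions — for each element, count later smaller elements:
7: 0
17: 3
12: 0
13: 0
19: 1
14: 0
Current total: 0 + 3 + 0 + 0 + 1 + 0 = 4
Shortfall: 15 − 4 = 11

11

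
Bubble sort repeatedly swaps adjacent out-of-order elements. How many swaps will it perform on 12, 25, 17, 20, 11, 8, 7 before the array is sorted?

17

Each adjacent swap fixes exactly one inversion, so the minimum swap count equals the number of inversions.
Count inversions — for each element, later elements that are smaller:
12: 11, 8, 7 → 3
25: 17, 20, 11, 8, 7 → 5
17: 11, 8, 7 → 3
20: 11, 8, 7 → 3
11: 8, 7 → 2
8: 7 → 1
7: none → 0
Total inversions: 3 + 5 + 3 + 3 + 2 + 1 + 0 = 17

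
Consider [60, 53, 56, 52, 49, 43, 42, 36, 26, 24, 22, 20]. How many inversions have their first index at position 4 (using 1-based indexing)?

8 such elements

The element at index 4 is 52.
Elements after it: 49, 43, 42, 36, 26, 24, 22, 20
Those smaller than 52: 49, 43, 42, 36, 26, 24, 22, 20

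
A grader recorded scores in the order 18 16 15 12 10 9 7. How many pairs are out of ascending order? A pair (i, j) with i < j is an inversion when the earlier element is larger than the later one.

21 inversions

For each element, count later entries that are smaller:
18 → 16, 15, 12, 10, 9, 7 → 6
16 → 15, 12, 10, 9, 7 → 5
15 → 12, 10, 9, 7 → 4
12 → 10, 9, 7 → 3
10 → 9, 7 → 2
9 → 7 → 1
7 → none → 0
Sum: 6 + 5 + 4 + 3 + 2 + 1 + 0 = 21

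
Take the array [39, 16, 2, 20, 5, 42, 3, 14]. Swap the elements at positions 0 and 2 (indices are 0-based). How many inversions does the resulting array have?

Inversions: 13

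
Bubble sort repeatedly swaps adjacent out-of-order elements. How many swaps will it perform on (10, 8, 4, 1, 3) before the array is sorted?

9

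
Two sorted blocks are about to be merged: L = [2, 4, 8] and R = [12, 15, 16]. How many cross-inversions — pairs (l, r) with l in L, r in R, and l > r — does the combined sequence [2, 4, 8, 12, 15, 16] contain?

Count, for every r in R, how many entries of L exceed r:
r = 12: none → 0
r = 15: none → 0
r = 16: none → 0
Cross-inversions: 0 + 0 + 0 = 0

0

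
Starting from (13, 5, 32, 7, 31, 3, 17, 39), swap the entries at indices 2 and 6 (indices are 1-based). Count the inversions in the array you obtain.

Positions 2 and 6 hold 5 and 3; after swapping, the array is [13, 3, 32, 7, 31, 5, 17, 39].
Count, for each position, how many later elements it exceeds:
13 → 3, 7, 5 → 3
3 → none → 0
32 → 7, 31, 5, 17 → 4
7 → 5 → 1
31 → 5, 17 → 2
5 → none → 0
17 → none → 0
39 → none → 0
Sum: 3 + 0 + 4 + 1 + 2 + 0 + 0 + 0 = 10

10 inversions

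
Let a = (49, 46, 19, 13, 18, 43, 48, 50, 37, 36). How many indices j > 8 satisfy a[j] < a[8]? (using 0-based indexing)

1 such element

The element at index 8 is 37.
Elements after it: 36
Those smaller than 37: 36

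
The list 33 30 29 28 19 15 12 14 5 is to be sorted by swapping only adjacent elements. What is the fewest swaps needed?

35 adjacent swaps

The minimum number of adjacent swaps to sort an array equals its inversion count, since every such swap removes exactly one inversion.
Count inversions — for each element, later elements that are smaller:
33: 30, 29, 28, 19, 15, 12, 14, 5 → 8
30: 29, 28, 19, 15, 12, 14, 5 → 7
29: 28, 19, 15, 12, 14, 5 → 6
28: 19, 15, 12, 14, 5 → 5
19: 15, 12, 14, 5 → 4
15: 12, 14, 5 → 3
12: 5 → 1
14: 5 → 1
5: none → 0
Total inversions: 8 + 7 + 6 + 5 + 4 + 3 + 1 + 1 + 0 = 35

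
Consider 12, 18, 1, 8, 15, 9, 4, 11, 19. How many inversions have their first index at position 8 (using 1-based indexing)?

The element at index 8 is 11.
Elements after it: 19
None of them are smaller than 11.

0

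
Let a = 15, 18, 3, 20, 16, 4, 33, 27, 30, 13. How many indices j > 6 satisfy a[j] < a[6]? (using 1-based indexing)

0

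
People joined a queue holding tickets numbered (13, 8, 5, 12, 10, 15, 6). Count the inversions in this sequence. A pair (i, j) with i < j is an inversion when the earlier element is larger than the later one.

11 inversions

Out-of-order index pairs (1-indexed):
(1,2): 13 > 8
(1,3): 13 > 5
(1,4): 13 > 12
(1,5): 13 > 10
(1,7): 13 > 6
(2,3): 8 > 5
(2,7): 8 > 6
(4,5): 12 > 10
(4,7): 12 > 6
(5,7): 10 > 6
(6,7): 15 > 6
That's 11 pairs.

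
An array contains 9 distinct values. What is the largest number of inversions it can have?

A reversed (strictly descending) arrangement makes every pair an inversion, giving C(9, 2) inversions.
C(9, 2) = 9·8/2 = 36

36 inversions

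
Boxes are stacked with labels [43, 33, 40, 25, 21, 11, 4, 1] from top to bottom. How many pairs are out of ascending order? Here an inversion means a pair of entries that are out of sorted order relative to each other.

27

Count, for each position, how many later elements it exceeds:
43: 7
33: 5
40: 5
25: 4
21: 3
11: 2
4: 1
1: 0
Sum: 7 + 5 + 5 + 4 + 3 + 2 + 1 + 0 = 27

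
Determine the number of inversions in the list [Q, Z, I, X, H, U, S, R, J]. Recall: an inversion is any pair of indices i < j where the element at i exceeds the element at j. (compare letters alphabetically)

Count, for each position, how many later elements it exceeds:
Q → I, H, J → 3
Z → I, X, H, U, S, R, J → 7
I → H → 1
X → H, U, S, R, J → 5
H → none → 0
U → S, R, J → 3
S → R, J → 2
R → J → 1
J → none → 0
Sum: 3 + 7 + 1 + 5 + 0 + 3 + 2 + 1 + 0 = 22

There are 22 inversions.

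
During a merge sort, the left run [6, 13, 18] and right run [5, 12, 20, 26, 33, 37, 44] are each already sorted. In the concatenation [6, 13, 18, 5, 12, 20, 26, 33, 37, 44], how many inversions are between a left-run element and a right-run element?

Split inversions: 5

Count, for every r in R, how many entries of L exceed r:
r = 5: 6, 13, 18 → 3
r = 12: 13, 18 → 2
r = 20: none → 0
r = 26: none → 0
r = 33: none → 0
r = 37: none → 0
r = 44: none → 0
Cross-inversions: 3 + 2 + 0 + 0 + 0 + 0 + 0 = 5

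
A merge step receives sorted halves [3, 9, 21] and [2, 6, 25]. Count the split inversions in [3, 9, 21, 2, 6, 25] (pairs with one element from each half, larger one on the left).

Take each right-half value and tally the left-half values above it:
r = 2: 3, 9, 21 → 3
r = 6: 9, 21 → 2
r = 25: none → 0
Cross-inversions: 3 + 2 + 0 = 5

5 split inversions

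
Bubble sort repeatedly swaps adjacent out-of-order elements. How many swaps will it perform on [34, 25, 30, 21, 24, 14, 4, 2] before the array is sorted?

Minimum adjacent swaps = number of inversions (each swap of adjacent out-of-order elements removes one inversion and no swap can remove more).
Count inversions — for each element, later elements that are smaller:
34: 25, 30, 21, 24, 14, 4, 2 → 7
25: 21, 24, 14, 4, 2 → 5
30: 21, 24, 14, 4, 2 → 5
21: 14, 4, 2 → 3
24: 14, 4, 2 → 3
14: 4, 2 → 2
4: 2 → 1
2: none → 0
Total inversions: 7 + 5 + 5 + 3 + 3 + 2 + 1 + 0 = 26

26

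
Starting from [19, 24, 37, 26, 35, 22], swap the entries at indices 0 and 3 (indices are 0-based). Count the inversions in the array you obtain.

9 inversions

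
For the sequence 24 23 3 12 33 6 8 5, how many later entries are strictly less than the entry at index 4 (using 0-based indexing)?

3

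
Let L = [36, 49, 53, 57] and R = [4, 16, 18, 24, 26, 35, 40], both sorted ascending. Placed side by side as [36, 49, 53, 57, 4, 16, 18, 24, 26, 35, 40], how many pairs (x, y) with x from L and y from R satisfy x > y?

Take each right-half value and tally the left-half values above it:
r = 4: 36, 49, 53, 57 → 4
r = 16: 36, 49, 53, 57 → 4
r = 18: 36, 49, 53, 57 → 4
r = 24: 36, 49, 53, 57 → 4
r = 26: 36, 49, 53, 57 → 4
r = 35: 36, 49, 53, 57 → 4
r = 40: 49, 53, 57 → 3
Cross-inversions: 4 + 4 + 4 + 4 + 4 + 4 + 3 = 27

27 cross-inversions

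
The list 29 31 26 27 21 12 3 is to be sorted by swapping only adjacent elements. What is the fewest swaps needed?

19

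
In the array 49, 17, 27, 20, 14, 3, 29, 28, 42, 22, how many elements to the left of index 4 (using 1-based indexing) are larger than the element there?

2 such elements

The element at index 4 is 20.
Elements before it: 49, 17, 27
Those larger than 20: 49, 27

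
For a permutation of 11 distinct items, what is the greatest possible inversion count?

Inversions: 55

The maximum occurs when the array is in strictly decreasing order: every one of the C(11, 2) pairs is inverted.
C(11, 2) = 11·10/2 = 55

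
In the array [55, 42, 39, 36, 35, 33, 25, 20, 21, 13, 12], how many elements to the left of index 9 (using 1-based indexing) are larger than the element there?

7 such elements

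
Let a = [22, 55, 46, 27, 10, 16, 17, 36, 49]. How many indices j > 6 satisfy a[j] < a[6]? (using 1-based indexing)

The element at index 6 is 16.
Elements after it: 17, 36, 49
None of them are smaller than 16.

0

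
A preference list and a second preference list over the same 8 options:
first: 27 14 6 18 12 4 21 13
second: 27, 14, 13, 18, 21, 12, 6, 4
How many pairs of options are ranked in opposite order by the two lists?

10 pairs

Assign each item its position (1..8) in the first ordering, then rewrite the second ordering as that position sequence:
positions: 27→1, 14→2, 6→3, 18→4, 12→5, 4→6, 21→7, 13→8
second ordering as positions: [1, 2, 8, 4, 7, 5, 3, 6]
Discordant pairs = inversions in this position sequence.
1: 0
2: 0
8: 4, 7, 5, 3, 6 → 5
4: 3 → 1
7: 5, 3, 6 → 3
5: 3 → 1
3: 0
6: 0
Total: 0 + 0 + 5 + 1 + 3 + 1 + 0 + 0 = 10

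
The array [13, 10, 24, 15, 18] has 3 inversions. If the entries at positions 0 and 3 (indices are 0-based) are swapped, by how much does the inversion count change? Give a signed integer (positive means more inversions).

+1

Positions 0 and 3 hold 13 and 15; after swapping, the array is [15, 10, 24, 13, 18].
For each element, count later entries that are smaller:
15 → 10, 13 → 2
10 → none → 0
24 → 13, 18 → 2
13 → none → 0
18 → none → 0
Sum: 2 + 0 + 2 + 0 + 0 = 4
Change: 4 − 3 = +1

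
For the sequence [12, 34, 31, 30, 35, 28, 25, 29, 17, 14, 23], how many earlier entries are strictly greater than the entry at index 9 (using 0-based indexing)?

8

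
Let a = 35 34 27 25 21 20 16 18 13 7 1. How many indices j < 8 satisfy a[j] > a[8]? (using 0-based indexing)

8

The element at index 8 is 13.
Elements before it: 35, 34, 27, 25, 21, 20, 16, 18
Those larger than 13: 35, 34, 27, 25, 21, 20, 16, 18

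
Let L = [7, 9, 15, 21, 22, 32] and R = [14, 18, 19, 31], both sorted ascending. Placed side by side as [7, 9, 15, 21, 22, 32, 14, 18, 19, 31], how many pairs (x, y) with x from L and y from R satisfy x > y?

11 split inversions

Take each right-half value and tally the left-half values above it:
r = 14: 15, 21, 22, 32 → 4
r = 18: 21, 22, 32 → 3
r = 19: 21, 22, 32 → 3
r = 31: 32 → 1
Cross-inversions: 4 + 3 + 3 + 1 = 11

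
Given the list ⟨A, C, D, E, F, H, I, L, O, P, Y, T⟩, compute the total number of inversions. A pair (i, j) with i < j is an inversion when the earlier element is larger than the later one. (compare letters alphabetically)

For each element, count later entries that are smaller:
A: 0
C: 0
D: 0
E: 0
F: 0
H: 0
I: 0
L: 0
O: 0
P: 0
Y: 1
T: 0
Sum: 0 + 0 + 0 + 0 + 0 + 0 + 0 + 0 + 0 + 0 + 1 + 0 = 1

1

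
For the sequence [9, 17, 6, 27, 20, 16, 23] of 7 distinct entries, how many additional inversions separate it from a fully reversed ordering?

Maximum inversions for 7 distinct elements is C(7, 2) = 7·6/2 = 21.
Current inversions — for each element, count later smaller elements:
9: 1
17: 2
6: 0
27: 3
20: 1
16: 0
23: 0
Current total: 1 + 2 + 0 + 3 + 1 + 0 + 0 = 7
Shortfall: 21 − 7 = 14

14 inversions short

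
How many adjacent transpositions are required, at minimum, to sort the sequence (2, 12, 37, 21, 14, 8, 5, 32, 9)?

There are 18 swaps.

Each adjacent swap fixes exactly one inversion, so the minimum swap count equals the number of inversions.
Count inversions — for each element, later elements that are smaller:
2: none → 0
12: 8, 5, 9 → 3
37: 21, 14, 8, 5, 32, 9 → 6
21: 14, 8, 5, 9 → 4
14: 8, 5, 9 → 3
8: 5 → 1
5: none → 0
32: 9 → 1
9: none → 0
Total inversions: 0 + 3 + 6 + 4 + 3 + 1 + 0 + 1 + 0 = 18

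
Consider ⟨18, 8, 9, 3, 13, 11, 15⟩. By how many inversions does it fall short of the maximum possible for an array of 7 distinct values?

Maximum inversions for 7 distinct elements is C(7, 2) = 7·6/2 = 21.
Current inversions — for each element, count later smaller elements:
18: 6
8: 1
9: 1
3: 0
13: 1
11: 0
15: 0
Current total: 6 + 1 + 1 + 0 + 1 + 0 + 0 = 9
Shortfall: 21 − 9 = 12

12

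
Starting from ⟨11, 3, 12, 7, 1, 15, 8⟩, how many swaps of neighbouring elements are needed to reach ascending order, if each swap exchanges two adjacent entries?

The minimum number of adjacent swaps to sort an array equals its inversion count, since every such swap removes exactly one inversion.
Count inversions — for each element, later elements that are smaller:
11: 3, 7, 1, 8 → 4
3: 1 → 1
12: 7, 1, 8 → 3
7: 1 → 1
1: none → 0
15: 8 → 1
8: none → 0
Total inversions: 4 + 1 + 3 + 1 + 0 + 1 + 0 = 10

There are 10 adjacent swaps.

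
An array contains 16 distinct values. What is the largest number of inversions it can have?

120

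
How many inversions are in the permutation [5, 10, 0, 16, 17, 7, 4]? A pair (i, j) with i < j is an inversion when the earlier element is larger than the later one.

10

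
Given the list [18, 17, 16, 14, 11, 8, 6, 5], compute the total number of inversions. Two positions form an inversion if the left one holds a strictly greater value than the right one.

28 inversions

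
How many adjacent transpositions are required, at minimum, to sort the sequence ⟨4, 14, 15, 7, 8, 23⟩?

Minimum adjacent swaps = number of inversions (each swap of adjacent out-of-order elements removes one inversion and no swap can remove more).
Count inversions — for each element, later elements that are smaller:
4: none → 0
14: 7, 8 → 2
15: 7, 8 → 2
7: none → 0
8: none → 0
23: none → 0
Total inversions: 0 + 2 + 2 + 0 + 0 + 0 = 4

Swaps: 4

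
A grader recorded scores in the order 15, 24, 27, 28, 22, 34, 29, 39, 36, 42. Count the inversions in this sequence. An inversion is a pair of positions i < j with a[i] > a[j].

There are 5 inversions.

For each element, count later entries that are smaller:
15 → none → 0
24 → 22 → 1
27 → 22 → 1
28 → 22 → 1
22 → none → 0
34 → 29 → 1
29 → none → 0
39 → 36 → 1
36 → none → 0
42 → none → 0
Sum: 0 + 1 + 1 + 1 + 0 + 1 + 0 + 1 + 0 + 0 = 5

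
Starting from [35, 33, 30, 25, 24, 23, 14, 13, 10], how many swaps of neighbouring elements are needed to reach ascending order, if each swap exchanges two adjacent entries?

Minimum adjacent swaps = number of inversions (each swap of adjacent out-of-order elements removes one inversion and no swap can remove more).
Count inversions — for each element, later elements that are smaller:
35: 33, 30, 25, 24, 23, 14, 13, 10 → 8
33: 30, 25, 24, 23, 14, 13, 10 → 7
30: 25, 24, 23, 14, 13, 10 → 6
25: 24, 23, 14, 13, 10 → 5
24: 23, 14, 13, 10 → 4
23: 14, 13, 10 → 3
14: 13, 10 → 2
13: 10 → 1
10: none → 0
Total inversions: 8 + 7 + 6 + 5 + 4 + 3 + 2 + 1 + 0 = 36

36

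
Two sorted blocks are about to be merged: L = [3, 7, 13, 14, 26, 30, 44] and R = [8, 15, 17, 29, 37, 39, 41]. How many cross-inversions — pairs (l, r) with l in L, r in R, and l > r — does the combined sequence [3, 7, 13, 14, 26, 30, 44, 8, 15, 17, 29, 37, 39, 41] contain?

For each element r of the right run, count left-run elements greater than r:
r = 8: 13, 14, 26, 30, 44 → 5
r = 15: 26, 30, 44 → 3
r = 17: 26, 30, 44 → 3
r = 29: 30, 44 → 2
r = 37: 44 → 1
r = 39: 44 → 1
r = 41: 44 → 1
Cross-inversions: 5 + 3 + 3 + 2 + 1 + 1 + 1 = 16

16 split inversions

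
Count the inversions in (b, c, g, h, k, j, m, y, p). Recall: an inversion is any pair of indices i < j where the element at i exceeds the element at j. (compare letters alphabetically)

2

Element-by-element contributions:
b → none → 0
c → none → 0
g → none → 0
h → none → 0
k → j → 1
j → none → 0
m → none → 0
y → p → 1
p → none → 0
Sum: 0 + 0 + 0 + 0 + 1 + 0 + 0 + 1 + 0 = 2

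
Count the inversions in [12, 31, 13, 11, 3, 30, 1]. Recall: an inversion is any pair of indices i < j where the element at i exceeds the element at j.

Element-by-element contributions:
12: 3
31: 5
13: 3
11: 2
3: 1
30: 1
1: 0
Sum: 3 + 5 + 3 + 2 + 1 + 1 + 0 = 15

15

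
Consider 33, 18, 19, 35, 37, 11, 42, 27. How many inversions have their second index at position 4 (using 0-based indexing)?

0

The element at index 4 is 37.
Elements before it: 33, 18, 19, 35
None of them are larger than 37.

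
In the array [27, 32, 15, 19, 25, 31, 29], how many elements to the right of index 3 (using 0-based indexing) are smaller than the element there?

0

The element at index 3 is 19.
Elements after it: 25, 31, 29
None of them are smaller than 19.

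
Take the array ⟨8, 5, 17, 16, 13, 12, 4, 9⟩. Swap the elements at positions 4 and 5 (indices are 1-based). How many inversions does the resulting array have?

Positions 4 and 5 hold 16 and 13; after swapping, the array is [8, 5, 17, 13, 16, 12, 4, 9].
Sweep left to right; for each value list the smaller values that follow it:
8: 2
5: 1
17: 5
13: 3
16: 3
12: 2
4: 0
9: 0
Sum: 2 + 1 + 5 + 3 + 3 + 2 + 0 + 0 = 16

16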